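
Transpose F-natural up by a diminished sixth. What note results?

Dbb

F up a major sixth is D, so the target letter is D.
From F, a diminished sixth is 7 semitones up: Dbb.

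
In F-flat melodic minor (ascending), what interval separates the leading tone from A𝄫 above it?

diminished fourth

The leading tone of Fb melodic minor (ascending) is Eb.
Eb up to Abb: letters E→A make it a fourth; 4 semitones makes it diminished.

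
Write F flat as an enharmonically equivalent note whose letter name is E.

Plain E sits at the same pitch as Fb, so on the letter E the same pitch needs a natural: E.

E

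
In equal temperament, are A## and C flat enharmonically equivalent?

A## = pitch class 11 and Cb = pitch class 11 — the same pitch class, so they are enharmonic equivalents.

Yes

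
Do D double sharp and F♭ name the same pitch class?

D## is pitch class 4; Fb is pitch class 4.
All spellings map to pitch class 4, so they are enharmonically equivalent.

Yes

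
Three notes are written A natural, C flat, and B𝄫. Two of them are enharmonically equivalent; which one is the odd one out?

Cb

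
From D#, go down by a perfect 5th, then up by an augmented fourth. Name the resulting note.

C##

A perfect fifth down from D# is G# (letter G, 7 semitones down).
An augmented fourth up from G# is C## (letter C, 6 semitones up).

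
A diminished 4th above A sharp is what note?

A fourth above A lands on the letter D.
A diminished fourth spans 4 semitones, so A# moves to pitch class 2. On the letter D that is D.

D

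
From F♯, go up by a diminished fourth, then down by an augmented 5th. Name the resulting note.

A diminished fourth up from F# is Bb (letter B, 4 semitones up).
An augmented fifth down from Bb is Ebb (letter E, 8 semitones down).

Ebb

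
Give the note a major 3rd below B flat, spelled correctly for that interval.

Gb

A third below B lands on the letter G.
A major third spans 4 semitones, so Bb moves to pitch class 6. On the letter G that is Gb.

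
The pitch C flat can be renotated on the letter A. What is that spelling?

A##

Cb is pitch class 11. The letter A alone is pitch class 9.
To reach pitch class 11 from A requires an offset of +2 semitones, i.e. double sharp: A##.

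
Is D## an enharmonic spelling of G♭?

Two spellings are enharmonically equivalent only if they share a pitch class.
Here D## → 4, Gb → 6; 4 ≠ 6, so they are not.

No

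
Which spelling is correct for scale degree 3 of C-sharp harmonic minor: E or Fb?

E

Each scale degree takes a distinct letter name. Degree 3 of a scale on C must use the letter E.
E and Fb are enharmonically the same pitch, but only E uses the letter E, so it is the correct spelling here.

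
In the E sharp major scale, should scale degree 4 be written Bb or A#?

Each scale degree takes a distinct letter name. Degree 4 of a scale on E must use the letter A.
A# and Bb are enharmonically the same pitch, but only A# uses the letter A, so it is the correct spelling here.

A#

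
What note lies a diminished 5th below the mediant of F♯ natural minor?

D#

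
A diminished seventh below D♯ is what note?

A seventh below D lands on the letter E.
A diminished seventh spans 9 semitones, so D# moves to pitch class 6. On the letter E that is E##.

E##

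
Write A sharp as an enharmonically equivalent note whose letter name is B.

A# is pitch class 10. The letter B alone is pitch class 11.
To reach pitch class 10 from B requires an offset of -1 semitone, i.e. flat: Bb.

Bb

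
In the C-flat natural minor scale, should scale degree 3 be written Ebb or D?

Each scale degree takes a distinct letter name. Degree 3 of a scale on C must use the letter E.
Ebb and D are enharmonically the same pitch, but only Ebb uses the letter E, so it is the correct spelling here.

Ebb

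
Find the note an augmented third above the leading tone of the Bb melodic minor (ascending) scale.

C##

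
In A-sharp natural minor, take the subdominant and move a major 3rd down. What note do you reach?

The subdominant of A# natural minor is D#.
A major third (4 semitones) below D# lands on the letter B, giving B.

B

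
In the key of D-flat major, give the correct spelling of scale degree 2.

The Db major scale runs Db Eb F Gb Ab Bb C.
Degree 2 is Eb.

Eb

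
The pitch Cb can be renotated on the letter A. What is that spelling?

A##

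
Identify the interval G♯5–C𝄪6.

Counting letters G–A–B–C gives a fourth.
G#→C## = 6 semitones, 1 wider than the perfect fourth (5), so augmented.

augmented fourth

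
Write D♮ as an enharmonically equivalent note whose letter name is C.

Plain C sits 2 semitones below D, so on the letter C the same pitch needs a double sharp: C##.

C##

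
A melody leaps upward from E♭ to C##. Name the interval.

Counting letters E–F–G–A–B–C gives a sixth.
Eb→C## = 11 semitones, 2 wider than the major sixth (9), so doubly augmented.

doubly augmented sixth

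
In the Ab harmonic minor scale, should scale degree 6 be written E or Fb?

Fb

Each scale degree takes a distinct letter name. Degree 6 of a scale on A must use the letter F.
Fb and E are enharmonically the same pitch, but only Fb uses the letter F, so it is the correct spelling here.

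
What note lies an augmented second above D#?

D up a major second is E, so the target letter is E.
From D#, an augmented second is 3 semitones up: E##.

E##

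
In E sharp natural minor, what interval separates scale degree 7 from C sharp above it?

Scale degree 7 of E# natural minor is D#.
D# up to C#: letters D→C make it a seventh; 10 semitones makes it minor.

minor seventh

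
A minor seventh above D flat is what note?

Cb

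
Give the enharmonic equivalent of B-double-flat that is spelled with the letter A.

A

Bbb is pitch class 9. The letter A alone is pitch class 9.
Pitch class 9 on A needs no accidental: A.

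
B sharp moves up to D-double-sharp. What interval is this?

major third

Counting letters B–C–D gives a third.
B#→D## = 4 semitones, exactly the major third.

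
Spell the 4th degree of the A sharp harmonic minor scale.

D#

The A# harmonic minor scale runs A# B# C# D# E# F# G##.
Degree 4 is D#.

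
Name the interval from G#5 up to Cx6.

augmented fourth

Counting letters G–A–B–C gives a fourth.
G#→C## = 6 semitones, 1 wider than the perfect fourth (5), so augmented.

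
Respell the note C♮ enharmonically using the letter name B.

C is pitch class 0. The letter B alone is pitch class 11.
To reach pitch class 0 from B requires an offset of +1 semitone, i.e. sharp: B#.

B#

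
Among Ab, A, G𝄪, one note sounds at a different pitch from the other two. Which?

In 12-tone equal temperament, enharmonic equivalents share a pitch class. Ab is pitch class 8; A is pitch class 9; G## is pitch class 9.
A and G## share pitch class 9, while Ab is pitch class 8.

Ab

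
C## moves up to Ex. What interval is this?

Counting letters C–D–E gives a third.
C##→E## = 4 semitones, exactly the major third.

major third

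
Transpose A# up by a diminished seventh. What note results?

A up a major seventh is G#, so the target letter is G.
From A#, a diminished seventh is 9 semitones up: G.

G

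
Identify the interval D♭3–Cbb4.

Counting letters D–E–F–G–A–B–C gives a seventh.
Db→Cbb = 9 semitones, 2 narrower than the major seventh (11), so diminished.

diminished seventh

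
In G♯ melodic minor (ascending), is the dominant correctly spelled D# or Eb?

Each scale degree takes a distinct letter name. Degree 5 of a scale on G must use the letter D.
D# and Eb are enharmonically the same pitch, but only D# uses the letter D, so it is the correct spelling here.

D#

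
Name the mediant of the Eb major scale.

G

The Eb major scale runs Eb F G Ab Bb C D.
Degree 3 is G.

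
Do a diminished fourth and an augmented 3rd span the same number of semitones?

A diminished fourth spans 4 semitones; an augmented third spans 5.
The spans differ, so they are not enharmonic equivalents.

No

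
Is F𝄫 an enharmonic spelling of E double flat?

Fbb is pitch class 3; Ebb is pitch class 2.
The pitch classes differ (3 vs. 2), so they are not enharmonic equivalents.

No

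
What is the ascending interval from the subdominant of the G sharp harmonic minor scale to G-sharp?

The subdominant of G# harmonic minor is C#.
C# up to G#: letters C→G make it a fifth; 7 semitones makes it perfect.

perfect fifth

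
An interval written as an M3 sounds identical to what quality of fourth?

A major third spans 4 semitones.
A fourth spanning 4 semitones is diminished (the perfect fourth is 5).

diminished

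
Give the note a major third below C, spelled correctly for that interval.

A third below C lands on the letter A.
A major third spans 4 semitones, so C moves to pitch class 8. On the letter A that is Ab.

Ab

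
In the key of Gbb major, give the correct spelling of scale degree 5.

The Gbb major scale runs Gbb Abb Bbb Cbb Dbb Ebb Fb.
Degree 5 is Dbb.

Dbb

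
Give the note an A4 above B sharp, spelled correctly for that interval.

E##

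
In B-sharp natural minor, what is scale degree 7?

The B# natural minor scale runs B# C## D# E# F## G# A#.
Degree 7 is A#.

A#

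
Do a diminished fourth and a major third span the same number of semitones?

Yes

A diminished fourth spans 4 semitones; a major third spans 4.
They are enharmonically equivalent.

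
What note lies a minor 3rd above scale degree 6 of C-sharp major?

Scale degree 6 of C# major is A#.
A minor third (3 semitones) above A# lands on the letter C, giving C#.

C#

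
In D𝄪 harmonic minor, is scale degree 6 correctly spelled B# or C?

Each scale degree takes a distinct letter name. Degree 6 of a scale on D must use the letter B.
B# and C are enharmonically the same pitch, but only B# uses the letter B, so it is the correct spelling here.

B#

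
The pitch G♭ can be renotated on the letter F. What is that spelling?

F#

Gb is pitch class 6. The letter F alone is pitch class 5.
To reach pitch class 6 from F requires an offset of +1 semitone, i.e. sharp: F#.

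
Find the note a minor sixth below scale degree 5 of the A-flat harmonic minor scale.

Scale degree 5 of Ab harmonic minor is Eb.
A minor sixth (8 semitones) below Eb lands on the letter G, giving G.

G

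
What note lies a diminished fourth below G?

G down a perfect fourth is D, so the target letter is D.
From G, a diminished fourth is 4 semitones down: D#.

D#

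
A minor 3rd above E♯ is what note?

A third above E lands on the letter G.
A minor third spans 3 semitones, so E# moves to pitch class 8. On the letter G that is G#.

G#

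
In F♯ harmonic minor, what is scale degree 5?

C#

The F# harmonic minor scale runs F# G# A B C# D E#.
Degree 5 is C#.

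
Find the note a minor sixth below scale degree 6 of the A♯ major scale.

A##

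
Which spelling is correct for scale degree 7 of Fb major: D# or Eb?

Eb

Each scale degree takes a distinct letter name. Degree 7 of a scale on F must use the letter E.
Eb and D# are enharmonically the same pitch, but only Eb uses the letter E, so it is the correct spelling here.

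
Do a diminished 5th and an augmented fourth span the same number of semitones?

Yes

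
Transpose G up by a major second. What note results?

A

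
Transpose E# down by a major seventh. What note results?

F#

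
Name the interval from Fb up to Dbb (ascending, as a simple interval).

minor sixth

Counting letters F–G–A–B–C–D gives a sixth.
Fb→Dbb = 8 semitones, 1 narrower than the major sixth (9), so minor.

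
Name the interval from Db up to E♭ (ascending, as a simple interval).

major second

Counting letters D–E gives a second.
Db→Eb = 2 semitones, exactly the major second.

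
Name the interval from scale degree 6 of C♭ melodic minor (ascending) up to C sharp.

augmented third

Scale degree 6 of Cb melodic minor (ascending) is Ab.
Ab up to C#: letters A→C make it a third; 5 semitones makes it augmented.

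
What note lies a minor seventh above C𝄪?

B#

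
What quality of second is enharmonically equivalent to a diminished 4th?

A diminished fourth spans 4 semitones.
A second spanning 4 semitones is doubly augmented (the major second is 2).

doubly augmented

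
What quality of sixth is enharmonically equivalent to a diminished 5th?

doubly diminished

A diminished fifth spans 6 semitones.
A sixth spanning 6 semitones is doubly diminished (the major sixth is 9).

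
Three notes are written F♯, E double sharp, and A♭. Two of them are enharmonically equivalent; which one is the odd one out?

Ab

In 12-tone equal temperament, enharmonic equivalents share a pitch class. F# is pitch class 6; E## is pitch class 6; Ab is pitch class 8.
F# and E## share pitch class 6, while Ab is pitch class 8.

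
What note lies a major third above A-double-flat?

Cb

A third above A lands on the letter C.
A major third spans 4 semitones, so Abb moves to pitch class 11. On the letter C that is Cb.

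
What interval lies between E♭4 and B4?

augmented fifth

The letter names run E→B, a span of 4 letter steps, so the interval is some kind of fifth.
Eb to B is 8 semitones. A perfect fifth is 7, so 8 makes it augmented.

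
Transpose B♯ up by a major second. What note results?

C##

A second above B lands on the letter C.
A major second spans 2 semitones, so B# moves to pitch class 2. On the letter C that is C##.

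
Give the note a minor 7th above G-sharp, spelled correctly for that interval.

F#

A seventh above G lands on the letter F.
A minor seventh spans 10 semitones, so G# moves to pitch class 6. On the letter F that is F#.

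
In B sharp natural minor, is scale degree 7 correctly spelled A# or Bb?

A#

Each scale degree takes a distinct letter name. Degree 7 of a scale on B must use the letter A.
A# and Bb are enharmonically the same pitch, but only A# uses the letter A, so it is the correct spelling here.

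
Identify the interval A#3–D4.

diminished fourth

Counting letters A–B–C–D gives a fourth.
A#→D = 4 semitones, 1 narrower than the perfect fourth (5), so diminished.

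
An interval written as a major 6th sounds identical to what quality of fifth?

doubly augmented

A major sixth spans 9 semitones.
A fifth spanning 9 semitones is doubly augmented (the perfect fifth is 7).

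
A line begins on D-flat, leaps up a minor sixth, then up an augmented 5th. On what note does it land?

A minor sixth up from Db is Bbb (letter B, 8 semitones up).
An augmented fifth up from Bbb is F (letter F, 8 semitones up).

F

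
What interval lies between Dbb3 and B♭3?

augmented sixth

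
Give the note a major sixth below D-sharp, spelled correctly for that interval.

F#

A sixth below D lands on the letter F.
A major sixth spans 9 semitones, so D# moves to pitch class 6. On the letter F that is F#.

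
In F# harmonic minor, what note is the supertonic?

Degree 2 takes the letter 1 step above F, which is G.
In harmonic minor, degree 2 sits 2 semitones above the tonic. F# + 2 semitones is pitch class 8, spelled on G as G#.

G#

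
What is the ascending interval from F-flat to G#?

The letter names run F→G, a span of 1 letter step, so the interval is some kind of second.
Fb to G# is 4 semitones. A major second is 2, so 4 makes it doubly augmented.

doubly augmented second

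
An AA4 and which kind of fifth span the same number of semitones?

A doubly augmented fourth spans 7 semitones.
A fifth spanning 7 semitones is perfect (the perfect fifth is 7).

perfect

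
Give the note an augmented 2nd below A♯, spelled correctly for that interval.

A second below A lands on the letter G.
An augmented second spans 3 semitones, so A# moves to pitch class 7. On the letter G that is G.

G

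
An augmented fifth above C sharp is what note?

G##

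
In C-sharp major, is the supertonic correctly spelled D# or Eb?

Each scale degree takes a distinct letter name. Degree 2 of a scale on C must use the letter D.
D# and Eb are enharmonically the same pitch, but only D# uses the letter D, so it is the correct spelling here.

D#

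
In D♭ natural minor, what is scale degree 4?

Degree 4 takes the letter 3 steps above D, which is G.
In natural minor, degree 4 sits 5 semitones above the tonic. Db + 5 semitones is pitch class 6, spelled on G as Gb.

Gb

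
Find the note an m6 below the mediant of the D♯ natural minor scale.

The mediant of D# natural minor is F#.
A minor sixth (8 semitones) below F# lands on the letter A, giving A#.

A#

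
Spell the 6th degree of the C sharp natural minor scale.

A

The C# natural minor scale runs C# D# E F# G# A B.
Degree 6 is A.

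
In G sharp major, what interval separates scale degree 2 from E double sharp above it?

Scale degree 2 of G# major is A#.
A# up to E##: letters A→E make it a fifth; 8 semitones makes it augmented.

augmented fifth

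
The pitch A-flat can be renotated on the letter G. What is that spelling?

G#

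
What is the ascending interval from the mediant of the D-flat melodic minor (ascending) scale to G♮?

augmented second

The mediant of Db melodic minor (ascending) is Fb.
Fb up to G: letters F→G make it a second; 3 semitones makes it augmented.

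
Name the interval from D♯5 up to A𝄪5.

Counting letters D–E–F–G–A gives a fifth.
D#→A## = 8 semitones, 1 wider than the perfect fifth (7), so augmented.

augmented fifth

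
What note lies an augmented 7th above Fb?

E

A seventh above F lands on the letter E.
An augmented seventh spans 12 semitones, so Fb moves to pitch class 4. On the letter E that is E.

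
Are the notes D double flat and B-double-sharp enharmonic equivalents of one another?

No

Dbb is pitch class 0; B## is pitch class 1.
The pitch classes differ (0 vs. 1), so they are not enharmonic equivalents.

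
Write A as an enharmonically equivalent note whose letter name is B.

Bbb

A is pitch class 9. The letter B alone is pitch class 11.
To reach pitch class 9 from B requires an offset of -2 semitones, i.e. double flat: Bbb.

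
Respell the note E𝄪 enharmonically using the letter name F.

F#

E## is pitch class 6. The letter F alone is pitch class 5.
To reach pitch class 6 from F requires an offset of +1 semitone, i.e. sharp: F#.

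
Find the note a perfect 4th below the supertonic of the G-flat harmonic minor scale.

Eb

The supertonic of Gb harmonic minor is Ab.
A perfect fourth (5 semitones) below Ab lands on the letter E, giving Eb.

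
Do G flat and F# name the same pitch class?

Gb = pitch class 6 and F# = pitch class 6 — the same pitch class, so they are enharmonic equivalents.

Yes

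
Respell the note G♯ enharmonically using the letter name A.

Ab

Plain A sits 1 semitone above G#, so on the letter A the same pitch needs a flat: Ab.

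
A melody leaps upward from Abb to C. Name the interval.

augmented third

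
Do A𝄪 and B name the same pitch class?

Yes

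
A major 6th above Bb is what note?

G

B up a major sixth is G#, so the target letter is G.
From Bb, a major sixth is 9 semitones up: G.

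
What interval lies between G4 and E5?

The letter names run G→E, a span of 5 letter steps, so the interval is some kind of sixth.
G to E is 9 semitones. A major sixth is 9, so 9 makes it major.

major sixth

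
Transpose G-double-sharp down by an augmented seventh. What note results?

A

G down a major seventh is Ab, so the target letter is A.
From G##, an augmented seventh is 12 semitones down: A.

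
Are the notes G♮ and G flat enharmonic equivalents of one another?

No

Two spellings are enharmonically equivalent only if they share a pitch class.
Here G → 7, Gb → 6; 6 ≠ 7, so they are not.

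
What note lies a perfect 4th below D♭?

Ab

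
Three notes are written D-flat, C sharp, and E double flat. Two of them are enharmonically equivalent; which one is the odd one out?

Ebb

In 12-tone equal temperament, enharmonic equivalents share a pitch class. Db is pitch class 1; C# is pitch class 1; Ebb is pitch class 2.
Db and C# share pitch class 1, while Ebb is pitch class 2.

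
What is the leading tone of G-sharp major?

F##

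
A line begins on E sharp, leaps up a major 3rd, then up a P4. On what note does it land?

A major third up from E# is G## (letter G, 4 semitones up).
A perfect fourth up from G## is C## (letter C, 5 semitones up).

C##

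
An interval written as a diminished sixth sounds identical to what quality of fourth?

doubly augmented

A diminished sixth spans 7 semitones.
A fourth spanning 7 semitones is doubly augmented (the perfect fourth is 5).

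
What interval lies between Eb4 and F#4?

The letter names run E→F, a span of 1 letter step, so the interval is some kind of second.
Eb to F# is 3 semitones. A major second is 2, so 3 makes it augmented.

augmented second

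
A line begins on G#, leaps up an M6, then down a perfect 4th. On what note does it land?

A major sixth up from G# is E# (letter E, 9 semitones up).
A perfect fourth down from E# is B# (letter B, 5 semitones down).

B#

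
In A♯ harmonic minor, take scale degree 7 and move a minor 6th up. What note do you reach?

Scale degree 7 of A# harmonic minor is G##.
A minor sixth (8 semitones) above G## lands on the letter E, giving E#.

E#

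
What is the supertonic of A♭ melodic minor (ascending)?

Bb

The Ab melodic minor (ascending) scale runs Ab Bb Cb Db Eb F G.
Degree 2 is Bb.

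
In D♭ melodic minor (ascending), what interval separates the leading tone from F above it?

perfect fourth

The leading tone of Db melodic minor (ascending) is C.
C up to F: letters C→F make it a fourth; 5 semitones makes it perfect.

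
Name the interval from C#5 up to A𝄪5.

augmented sixth

Counting letters C–D–E–F–G–A gives a sixth.
C#→A## = 10 semitones, 1 wider than the major sixth (9), so augmented.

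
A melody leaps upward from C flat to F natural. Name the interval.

Counting letters C–D–E–F gives a fourth.
Cb→F = 6 semitones, 1 wider than the perfect fourth (5), so augmented.

augmented fourth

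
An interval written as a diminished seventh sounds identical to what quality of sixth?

major

A diminished seventh spans 9 semitones.
A sixth spanning 9 semitones is major (the major sixth is 9).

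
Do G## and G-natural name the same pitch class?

G## is pitch class 9; G is pitch class 7.
The pitch classes differ (9 vs. 7), so they are not enharmonic equivalents.

No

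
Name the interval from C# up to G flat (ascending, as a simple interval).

The letter names run C→G, a span of 4 letter steps, so the interval is some kind of fifth.
C# to Gb is 5 semitones. A perfect fifth is 7, so 5 makes it doubly diminished.

doubly diminished fifth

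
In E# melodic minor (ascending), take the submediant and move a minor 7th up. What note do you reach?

The submediant of E# melodic minor (ascending) is C##.
A minor seventh (10 semitones) above C## lands on the letter B, giving B#.

B#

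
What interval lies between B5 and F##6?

augmented fifth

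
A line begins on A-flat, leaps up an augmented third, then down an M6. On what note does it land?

An augmented third up from Ab is C# (letter C, 5 semitones up).
A major sixth down from C# is E (letter E, 9 semitones down).

E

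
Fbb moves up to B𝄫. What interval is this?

augmented fourth

Counting letters F–G–A–B gives a fourth.
Fbb→Bbb = 6 semitones, 1 wider than the perfect fourth (5), so augmented.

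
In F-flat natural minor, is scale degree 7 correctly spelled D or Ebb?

Ebb

Each scale degree takes a distinct letter name. Degree 7 of a scale on F must use the letter E.
Ebb and D are enharmonically the same pitch, but only Ebb uses the letter E, so it is the correct spelling here.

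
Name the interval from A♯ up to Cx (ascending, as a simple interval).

major third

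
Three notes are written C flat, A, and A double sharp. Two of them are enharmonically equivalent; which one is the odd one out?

In 12-tone equal temperament, enharmonic equivalents share a pitch class. Cb is pitch class 11; A is pitch class 9; A## is pitch class 11.
Cb and A## share pitch class 11, while A is pitch class 9.

A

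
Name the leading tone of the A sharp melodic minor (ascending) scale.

G##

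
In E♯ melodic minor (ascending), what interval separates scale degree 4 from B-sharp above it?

Scale degree 4 of E# melodic minor (ascending) is A#.
A# up to B#: letters A→B make it a second; 2 semitones makes it major.

major second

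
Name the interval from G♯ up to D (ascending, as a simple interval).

diminished fifth

The letter names run G→D, a span of 4 letter steps, so the interval is some kind of fifth.
G# to D is 6 semitones. A perfect fifth is 7, so 6 makes it diminished.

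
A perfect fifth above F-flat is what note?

A fifth above F lands on the letter C.
A perfect fifth spans 7 semitones, so Fb moves to pitch class 11. On the letter C that is Cb.

Cb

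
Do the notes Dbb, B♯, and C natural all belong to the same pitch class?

Dbb is pitch class 0; B# is pitch class 0; C is pitch class 0.
All spellings map to pitch class 0, so they are enharmonically equivalent.

Yes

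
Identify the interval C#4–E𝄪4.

augmented third

Counting letters C–D–E gives a third.
C#→E## = 5 semitones, 1 wider than the major third (4), so augmented.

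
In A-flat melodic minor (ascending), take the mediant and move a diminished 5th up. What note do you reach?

Gbb

The mediant of Ab melodic minor (ascending) is Cb.
A diminished fifth (6 semitones) above Cb lands on the letter G, giving Gbb.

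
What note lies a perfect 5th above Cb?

Gb

A fifth above C lands on the letter G.
A perfect fifth spans 7 semitones, so Cb moves to pitch class 6. On the letter G that is Gb.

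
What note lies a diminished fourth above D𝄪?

D up a perfect fourth is G, so the target letter is G.
From D##, a diminished fourth is 4 semitones up: G#.

G#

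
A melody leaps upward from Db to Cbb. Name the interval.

diminished seventh

Counting letters D–E–F–G–A–B–C gives a seventh.
Db→Cbb = 9 semitones, 2 narrower than the major seventh (11), so diminished.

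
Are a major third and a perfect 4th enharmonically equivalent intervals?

A major third spans 4 semitones; a perfect fourth spans 5.
The spans differ, so they are not enharmonic equivalents.

No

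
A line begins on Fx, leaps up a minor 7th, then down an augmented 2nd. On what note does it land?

D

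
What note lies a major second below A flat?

A down a major second is G, so the target letter is G.
From Ab, a major second is 2 semitones down: Gb.

Gb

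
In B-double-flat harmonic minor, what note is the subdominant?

The Bbb harmonic minor scale runs Bbb Cb Dbb Ebb Fb Gbb Ab.
Degree 4 is Ebb.

Ebb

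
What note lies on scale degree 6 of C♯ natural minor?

A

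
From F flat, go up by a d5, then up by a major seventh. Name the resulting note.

Bbb

A diminished fifth up from Fb is Cbb (letter C, 6 semitones up).
A major seventh up from Cbb is Bbb (letter B, 11 semitones up).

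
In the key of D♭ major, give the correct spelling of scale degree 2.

The Db major scale runs Db Eb F Gb Ab Bb C.
Degree 2 is Eb.

Eb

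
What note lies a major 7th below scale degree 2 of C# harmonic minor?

Scale degree 2 of C# harmonic minor is D#.
A major seventh (11 semitones) below D# lands on the letter E, giving E.

E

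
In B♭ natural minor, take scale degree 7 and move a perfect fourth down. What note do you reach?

Eb

Scale degree 7 of Bb natural minor is Ab.
A perfect fourth (5 semitones) below Ab lands on the letter E, giving Eb.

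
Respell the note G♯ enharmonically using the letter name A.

Ab

G# is pitch class 8. The letter A alone is pitch class 9.
To reach pitch class 8 from A requires an offset of -1 semitone, i.e. flat: Ab.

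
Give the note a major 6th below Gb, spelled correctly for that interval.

A sixth below G lands on the letter B.
A major sixth spans 9 semitones, so Gb moves to pitch class 9. On the letter B that is Bbb.

Bbb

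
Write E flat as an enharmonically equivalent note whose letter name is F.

Fbb

Plain F sits 2 semitones above Eb, so on the letter F the same pitch needs a double flat: Fbb.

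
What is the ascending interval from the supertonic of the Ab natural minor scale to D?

The supertonic of Ab natural minor is Bb.
Bb up to D: letters B→D make it a third; 4 semitones makes it major.

major third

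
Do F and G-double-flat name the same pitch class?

Yes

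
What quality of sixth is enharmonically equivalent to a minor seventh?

augmented

A minor seventh spans 10 semitones.
A sixth spanning 10 semitones is augmented (the major sixth is 9).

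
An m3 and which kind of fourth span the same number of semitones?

doubly diminished

A minor third spans 3 semitones.
A fourth spanning 3 semitones is doubly diminished (the perfect fourth is 5).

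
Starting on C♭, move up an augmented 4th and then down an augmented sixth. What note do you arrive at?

Abb

An augmented fourth up from Cb is F (letter F, 6 semitones up).
An augmented sixth down from F is Abb (letter A, 10 semitones down).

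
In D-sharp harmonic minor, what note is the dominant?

The D# harmonic minor scale runs D# E# F# G# A# B C##.
Degree 5 is A#.

A#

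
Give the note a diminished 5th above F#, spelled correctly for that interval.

C

A fifth above F lands on the letter C.
A diminished fifth spans 6 semitones, so F# moves to pitch class 0. On the letter C that is C.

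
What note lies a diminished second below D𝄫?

D down a major second is C, so the target letter is C.
From Dbb, a diminished second is 0 semitones down: C.

C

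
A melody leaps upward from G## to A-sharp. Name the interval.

Counting letters G–A gives a second.
G##→A# = 1 semitone, 1 narrower than the major second (2), so minor.

minor second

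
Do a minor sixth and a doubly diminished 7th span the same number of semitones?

A minor sixth spans 8 semitones; a doubly diminished seventh spans 8.
They are enharmonically equivalent.

Yes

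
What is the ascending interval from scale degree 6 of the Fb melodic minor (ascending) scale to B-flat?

major sixth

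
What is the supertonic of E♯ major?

F##

The E# major scale runs E# F## G## A# B# C## D##.
Degree 2 is F##.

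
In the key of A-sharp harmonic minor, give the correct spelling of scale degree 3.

The A# harmonic minor scale runs A# B# C# D# E# F# G##.
Degree 3 is C#.

C#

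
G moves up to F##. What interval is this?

augmented seventh

Counting letters G–A–B–C–D–E–F gives a seventh.
G→F## = 12 semitones, 1 wider than the major seventh (11), so augmented.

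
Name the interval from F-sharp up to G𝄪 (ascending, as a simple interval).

augmented second

The letter names run F→G, a span of 1 letter step, so the interval is some kind of second.
F# to G## is 3 semitones. A major second is 2, so 3 makes it augmented.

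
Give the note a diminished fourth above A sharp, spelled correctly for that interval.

A fourth above A lands on the letter D.
A diminished fourth spans 4 semitones, so A# moves to pitch class 2. On the letter D that is D.

D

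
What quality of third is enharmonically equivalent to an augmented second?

An augmented second spans 3 semitones.
A third spanning 3 semitones is minor (the major third is 4).

minor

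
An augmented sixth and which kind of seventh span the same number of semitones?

minor

An augmented sixth spans 10 semitones.
A seventh spanning 10 semitones is minor (the major seventh is 11).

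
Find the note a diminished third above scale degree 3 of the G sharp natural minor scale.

Scale degree 3 of G# natural minor is B.
A diminished third (2 semitones) above B lands on the letter D, giving Db.

Db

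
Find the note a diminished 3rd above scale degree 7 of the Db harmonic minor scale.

Ebb

Scale degree 7 of Db harmonic minor is C.
A diminished third (2 semitones) above C lands on the letter E, giving Ebb.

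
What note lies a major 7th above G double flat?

G up a major seventh is F#, so the target letter is F.
From Gbb, a major seventh is 11 semitones up: Fb.

Fb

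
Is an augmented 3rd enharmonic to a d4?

An augmented third spans 5 semitones; a diminished fourth spans 4.
The spans differ, so they are not enharmonic equivalents.

No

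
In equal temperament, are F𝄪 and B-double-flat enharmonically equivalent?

No

Two spellings are enharmonically equivalent only if they share a pitch class.
Here F## → 7, Bbb → 9; 7 ≠ 9, so they are not.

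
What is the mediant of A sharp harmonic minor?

Degree 3 takes the letter 2 steps above A, which is C.
In harmonic minor, degree 3 sits 3 semitones above the tonic. A# + 3 semitones is pitch class 1, spelled on C as C#.

C#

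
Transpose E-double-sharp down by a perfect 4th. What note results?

B##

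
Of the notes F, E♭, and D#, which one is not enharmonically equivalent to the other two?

F

In 12-tone equal temperament, enharmonic equivalents share a pitch class. F is pitch class 5; Eb is pitch class 3; D# is pitch class 3.
Eb and D# share pitch class 3, while F is pitch class 5.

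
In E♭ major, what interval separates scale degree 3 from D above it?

Scale degree 3 of Eb major is G.
G up to D: letters G→D make it a fifth; 7 semitones makes it perfect.

perfect fifth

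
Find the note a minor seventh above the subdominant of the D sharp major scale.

F#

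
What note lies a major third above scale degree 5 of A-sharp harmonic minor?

G##

Scale degree 5 of A# harmonic minor is E#.
A major third (4 semitones) above E# lands on the letter G, giving G##.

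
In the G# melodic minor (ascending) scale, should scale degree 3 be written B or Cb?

Each scale degree takes a distinct letter name. Degree 3 of a scale on G must use the letter B.
B and Cb are enharmonically the same pitch, but only B uses the letter B, so it is the correct spelling here.

B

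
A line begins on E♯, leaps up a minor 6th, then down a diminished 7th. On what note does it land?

D##

A minor sixth up from E# is C# (letter C, 8 semitones up).
A diminished seventh down from C# is D## (letter D, 9 semitones down).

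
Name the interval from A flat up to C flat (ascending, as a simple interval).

minor third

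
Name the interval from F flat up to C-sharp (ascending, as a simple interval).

The letter names run F→C, a span of 4 letter steps, so the interval is some kind of fifth.
Fb to C# is 9 semitones. A perfect fifth is 7, so 9 makes it doubly augmented.

doubly augmented fifth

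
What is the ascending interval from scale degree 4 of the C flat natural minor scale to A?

Scale degree 4 of Cb natural minor is Fb.
Fb up to A: letters F→A make it a third; 5 semitones makes it augmented.

augmented third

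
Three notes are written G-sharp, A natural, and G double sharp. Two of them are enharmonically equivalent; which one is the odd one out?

G#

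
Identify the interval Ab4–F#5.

The letter names run A→F, a span of 5 letter steps, so the interval is some kind of sixth.
Ab to F# is 10 semitones. A major sixth is 9, so 10 makes it augmented.

augmented sixth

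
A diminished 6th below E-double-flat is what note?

G

A sixth below E lands on the letter G.
A diminished sixth spans 7 semitones, so Ebb moves to pitch class 7. On the letter G that is G.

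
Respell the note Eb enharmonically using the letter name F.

Fbb

Plain F sits 2 semitones above Eb, so on the letter F the same pitch needs a double flat: Fbb.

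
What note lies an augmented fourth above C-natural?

F#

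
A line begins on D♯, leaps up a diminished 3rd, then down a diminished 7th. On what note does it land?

G#

A diminished third up from D# is F (letter F, 2 semitones up).
A diminished seventh down from F is G# (letter G, 9 semitones down).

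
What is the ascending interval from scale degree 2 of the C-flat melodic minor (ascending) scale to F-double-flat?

diminished third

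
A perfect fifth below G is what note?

C

G down a perfect fifth is C, so the target letter is C.
From G, a perfect fifth is 7 semitones down: C.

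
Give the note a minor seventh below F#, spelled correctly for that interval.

A seventh below F lands on the letter G.
A minor seventh spans 10 semitones, so F# moves to pitch class 8. On the letter G that is G#.

G#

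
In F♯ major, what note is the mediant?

A#

The F# major scale runs F# G# A# B C# D# E#.
Degree 3 is A#.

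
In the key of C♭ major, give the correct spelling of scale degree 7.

Degree 7 takes the letter 6 steps above C, which is B.
In major, degree 7 sits 11 semitones above the tonic. Cb + 11 semitones is pitch class 10, spelled on B as Bb.

Bb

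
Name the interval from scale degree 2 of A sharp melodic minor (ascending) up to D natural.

diminished third

Scale degree 2 of A# melodic minor (ascending) is B#.
B# up to D: letters B→D make it a third; 2 semitones makes it diminished.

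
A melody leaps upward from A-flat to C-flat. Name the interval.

minor third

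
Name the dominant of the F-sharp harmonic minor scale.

The F# harmonic minor scale runs F# G# A B C# D E#.
Degree 5 is C#.

C#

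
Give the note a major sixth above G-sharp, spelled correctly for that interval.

G up a major sixth is E, so the target letter is E.
From G#, a major sixth is 9 semitones up: E#.

E#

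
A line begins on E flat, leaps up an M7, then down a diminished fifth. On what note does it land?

A major seventh up from Eb is D (letter D, 11 semitones up).
A diminished fifth down from D is G# (letter G, 6 semitones down).

G#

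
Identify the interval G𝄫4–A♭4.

Counting letters G–A gives a second.
Gbb→Ab = 3 semitones, 1 wider than the major second (2), so augmented.

augmented second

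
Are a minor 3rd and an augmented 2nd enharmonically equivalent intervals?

Yes

A minor third spans 3 semitones; an augmented second spans 3.
They are enharmonically equivalent.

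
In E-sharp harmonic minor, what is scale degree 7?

D##

Degree 7 takes the letter 6 steps above E, which is D.
In harmonic minor, degree 7 sits 11 semitones above the tonic. E# + 11 semitones is pitch class 4, spelled on D as D##.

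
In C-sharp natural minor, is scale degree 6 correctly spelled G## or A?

A

Each scale degree takes a distinct letter name. Degree 6 of a scale on C must use the letter A.
A and G## are enharmonically the same pitch, but only A uses the letter A, so it is the correct spelling here.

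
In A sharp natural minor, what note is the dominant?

E#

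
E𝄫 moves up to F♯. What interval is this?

doubly augmented second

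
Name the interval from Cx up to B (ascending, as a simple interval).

diminished seventh

The letter names run C→B, a span of 6 letter steps, so the interval is some kind of seventh.
C## to B is 9 semitones. A major seventh is 11, so 9 makes it diminished.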